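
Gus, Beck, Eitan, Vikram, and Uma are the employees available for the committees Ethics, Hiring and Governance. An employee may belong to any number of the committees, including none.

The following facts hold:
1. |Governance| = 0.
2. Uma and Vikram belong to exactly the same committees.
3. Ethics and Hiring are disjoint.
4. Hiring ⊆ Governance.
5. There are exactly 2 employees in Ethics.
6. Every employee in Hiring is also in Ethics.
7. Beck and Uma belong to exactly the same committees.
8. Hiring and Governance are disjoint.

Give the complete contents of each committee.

Ethics = {Eitan, Gus}; Hiring = {}; Governance = {}

(1): Governance already has 0, so the rest are out.
(4) contrapositive: Gus ∉ Hiring.
(4) contrapositive: Beck ∉ Hiring.
(4) contrapositive: Eitan ∉ Hiring.
(4) contrapositive: Vikram ∉ Hiring.
(4) contrapositive: Uma ∉ Hiring.
Suppose Gus ∉ Ethics: no assignment then satisfies all the clues, so Gus ∈ Ethics.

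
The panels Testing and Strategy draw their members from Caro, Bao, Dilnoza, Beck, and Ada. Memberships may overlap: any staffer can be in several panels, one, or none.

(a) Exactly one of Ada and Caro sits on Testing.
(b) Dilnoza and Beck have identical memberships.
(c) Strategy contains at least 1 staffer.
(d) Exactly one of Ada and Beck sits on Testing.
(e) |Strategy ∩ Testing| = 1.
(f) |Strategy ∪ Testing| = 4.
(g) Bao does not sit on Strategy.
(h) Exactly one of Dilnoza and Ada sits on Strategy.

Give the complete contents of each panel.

Testing = {Beck, Caro, Dilnoza}; Strategy = {Ada, Caro}

From (g): Bao ∉ Strategy.
Suppose Caro ∉ Testing: no assignment then satisfies all the clues, so Caro ∈ Testing.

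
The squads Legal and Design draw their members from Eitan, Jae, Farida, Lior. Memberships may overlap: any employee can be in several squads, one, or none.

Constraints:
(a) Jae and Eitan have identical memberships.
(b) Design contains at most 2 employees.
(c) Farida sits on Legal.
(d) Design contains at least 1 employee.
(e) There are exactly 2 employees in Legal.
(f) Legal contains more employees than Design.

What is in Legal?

Legal = {Farida, Lior}

From (c): Farida ∈ Legal.
Suppose Eitan ∈ Legal: no assignment then satisfies all the clues, so Eitan ∉ Legal.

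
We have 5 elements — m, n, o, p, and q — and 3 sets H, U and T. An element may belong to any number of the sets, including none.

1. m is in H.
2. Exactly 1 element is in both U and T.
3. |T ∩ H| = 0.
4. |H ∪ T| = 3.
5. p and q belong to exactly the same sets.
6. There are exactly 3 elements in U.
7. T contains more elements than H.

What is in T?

T = {n, o}

From (1): m ∈ H.
Suppose m ∈ T: no assignment then satisfies all the clues, so m ∉ T.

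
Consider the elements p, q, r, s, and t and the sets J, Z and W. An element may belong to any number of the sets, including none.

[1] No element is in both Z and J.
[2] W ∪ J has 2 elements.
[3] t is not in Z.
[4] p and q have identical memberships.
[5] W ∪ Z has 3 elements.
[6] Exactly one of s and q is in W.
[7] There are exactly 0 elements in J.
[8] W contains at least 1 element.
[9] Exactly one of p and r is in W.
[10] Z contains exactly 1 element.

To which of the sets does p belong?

From (3): t ∉ Z.
(7): J already has 0, so the rest are out.
Suppose p ∈ Z: no assignment then satisfies all the clues, so p ∉ Z.

p: W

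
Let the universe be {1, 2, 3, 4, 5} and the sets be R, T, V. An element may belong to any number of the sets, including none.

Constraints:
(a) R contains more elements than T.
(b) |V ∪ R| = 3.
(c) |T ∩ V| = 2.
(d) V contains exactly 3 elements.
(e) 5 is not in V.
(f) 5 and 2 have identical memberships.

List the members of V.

From (e): 5 ∉ V.
(f): 2 matches 5: 2 ∉ V.
(d): only 3 candidates remain for V, so all are in.

V = {1, 3, 4}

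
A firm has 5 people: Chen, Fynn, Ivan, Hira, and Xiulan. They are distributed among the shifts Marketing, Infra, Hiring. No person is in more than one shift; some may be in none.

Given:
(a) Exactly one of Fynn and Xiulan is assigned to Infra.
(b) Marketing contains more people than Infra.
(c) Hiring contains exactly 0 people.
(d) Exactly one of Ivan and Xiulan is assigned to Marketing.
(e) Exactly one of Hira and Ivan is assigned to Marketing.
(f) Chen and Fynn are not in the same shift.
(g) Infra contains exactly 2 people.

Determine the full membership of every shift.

Marketing = {Chen, Hira, Xiulan}; Infra = {Fynn, Ivan}; Hiring = {}

(c): Hiring already has 0, so the rest are out.
Suppose Chen ∉ Marketing: no assignment then satisfies all the clues, so Chen ∈ Marketing.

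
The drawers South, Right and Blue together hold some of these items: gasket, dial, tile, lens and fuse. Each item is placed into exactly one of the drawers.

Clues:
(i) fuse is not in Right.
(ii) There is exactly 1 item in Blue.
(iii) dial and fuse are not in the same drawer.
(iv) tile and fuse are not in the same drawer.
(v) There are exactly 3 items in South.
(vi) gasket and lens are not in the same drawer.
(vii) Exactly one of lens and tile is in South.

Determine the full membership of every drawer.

From (i): fuse ∉ Right.
Suppose gasket ∉ South: no assignment then satisfies all the clues, so gasket ∈ South.

South = {dial, gasket, tile}; Right = {lens}; Blue = {fuse}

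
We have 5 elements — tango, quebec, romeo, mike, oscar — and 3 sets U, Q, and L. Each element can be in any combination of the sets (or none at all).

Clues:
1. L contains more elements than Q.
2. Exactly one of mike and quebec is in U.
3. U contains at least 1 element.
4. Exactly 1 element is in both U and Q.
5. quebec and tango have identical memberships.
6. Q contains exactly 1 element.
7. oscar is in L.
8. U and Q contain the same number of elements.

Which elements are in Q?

Q = {mike}

From (7): oscar ∈ L.
Suppose tango ∈ Q: no assignment then satisfies all the clues, so tango ∉ Q.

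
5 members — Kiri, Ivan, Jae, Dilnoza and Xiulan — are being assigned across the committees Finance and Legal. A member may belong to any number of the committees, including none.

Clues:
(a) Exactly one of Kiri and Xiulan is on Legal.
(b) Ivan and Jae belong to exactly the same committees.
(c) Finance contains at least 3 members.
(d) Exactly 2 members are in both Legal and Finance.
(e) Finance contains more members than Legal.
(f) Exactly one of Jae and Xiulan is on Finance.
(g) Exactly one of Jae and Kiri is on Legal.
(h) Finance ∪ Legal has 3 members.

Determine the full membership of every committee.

Finance = {Dilnoza, Kiri, Xiulan}; Legal = {Dilnoza, Kiri}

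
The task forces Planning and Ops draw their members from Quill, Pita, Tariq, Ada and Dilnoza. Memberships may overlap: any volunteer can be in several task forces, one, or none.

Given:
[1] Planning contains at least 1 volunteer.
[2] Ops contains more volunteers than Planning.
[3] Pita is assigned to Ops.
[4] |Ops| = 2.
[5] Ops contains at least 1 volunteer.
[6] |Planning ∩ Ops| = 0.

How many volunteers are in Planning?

1

From (3): Pita ∈ Ops.
Suppose Pita ∈ Planning: no assignment then satisfies all the clues, so Pita ∉ Planning.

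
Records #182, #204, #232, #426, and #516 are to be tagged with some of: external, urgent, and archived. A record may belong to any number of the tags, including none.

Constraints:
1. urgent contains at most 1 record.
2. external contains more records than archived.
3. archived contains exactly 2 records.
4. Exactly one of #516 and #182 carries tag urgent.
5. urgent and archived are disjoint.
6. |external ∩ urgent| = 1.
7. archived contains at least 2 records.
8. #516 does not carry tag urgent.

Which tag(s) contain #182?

#182: external, urgent

From (8): #516 ∉ urgent.
(4) (exactly one): #182 ∈ urgent.
(5) (disjoint): #182 ∉ archived.
(1): urgent already has 1, so the rest are out.
Suppose #182 ∉ external: no assignment then satisfies all the clues, so #182 ∈ external.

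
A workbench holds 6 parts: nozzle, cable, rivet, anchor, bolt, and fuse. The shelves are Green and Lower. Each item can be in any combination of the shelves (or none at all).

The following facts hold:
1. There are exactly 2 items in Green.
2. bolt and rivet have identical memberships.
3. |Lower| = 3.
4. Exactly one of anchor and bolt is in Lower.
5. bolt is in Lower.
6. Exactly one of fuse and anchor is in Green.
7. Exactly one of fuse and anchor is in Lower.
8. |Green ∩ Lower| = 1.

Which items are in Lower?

From (5): bolt ∈ Lower.
(2): rivet matches bolt: rivet ∈ Lower.
(4) (exactly one): anchor ∉ Lower.
(7) (exactly one): fuse ∈ Lower.
(3): Lower already has 3, so the rest are out.

Lower = {bolt, fuse, rivet}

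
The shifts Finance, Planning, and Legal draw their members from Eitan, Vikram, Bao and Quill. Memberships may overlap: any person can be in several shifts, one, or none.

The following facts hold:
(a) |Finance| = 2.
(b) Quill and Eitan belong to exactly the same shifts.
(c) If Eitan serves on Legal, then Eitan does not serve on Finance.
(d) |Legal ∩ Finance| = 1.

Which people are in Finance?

Finance = {Bao, Vikram}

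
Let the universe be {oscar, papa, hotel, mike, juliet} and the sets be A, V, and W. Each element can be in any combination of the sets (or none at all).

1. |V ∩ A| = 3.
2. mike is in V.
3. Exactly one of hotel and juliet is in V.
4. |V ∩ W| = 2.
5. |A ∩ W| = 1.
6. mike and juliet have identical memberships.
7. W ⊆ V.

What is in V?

V = {juliet, mike, oscar, papa}

From (2): mike ∈ V.
(6): juliet matches mike: juliet ∈ V.
(3) (exactly one): hotel ∉ V.
(7) contrapositive: hotel ∉ W.
Suppose oscar ∉ V: no assignment then satisfies all the clues, so oscar ∈ V.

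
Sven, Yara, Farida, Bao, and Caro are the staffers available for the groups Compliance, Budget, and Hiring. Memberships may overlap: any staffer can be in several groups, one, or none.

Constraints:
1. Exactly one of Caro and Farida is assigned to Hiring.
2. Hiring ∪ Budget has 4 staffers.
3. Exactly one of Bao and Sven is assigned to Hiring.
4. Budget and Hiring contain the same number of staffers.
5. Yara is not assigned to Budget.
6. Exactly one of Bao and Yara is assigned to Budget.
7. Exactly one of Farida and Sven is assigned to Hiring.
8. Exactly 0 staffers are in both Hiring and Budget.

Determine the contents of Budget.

Budget = {Bao, Farida}

From (5): Yara ∉ Budget.
(6) (exactly one): Bao ∈ Budget.
Suppose Sven ∈ Budget: no assignment then satisfies all the clues, so Sven ∉ Budget.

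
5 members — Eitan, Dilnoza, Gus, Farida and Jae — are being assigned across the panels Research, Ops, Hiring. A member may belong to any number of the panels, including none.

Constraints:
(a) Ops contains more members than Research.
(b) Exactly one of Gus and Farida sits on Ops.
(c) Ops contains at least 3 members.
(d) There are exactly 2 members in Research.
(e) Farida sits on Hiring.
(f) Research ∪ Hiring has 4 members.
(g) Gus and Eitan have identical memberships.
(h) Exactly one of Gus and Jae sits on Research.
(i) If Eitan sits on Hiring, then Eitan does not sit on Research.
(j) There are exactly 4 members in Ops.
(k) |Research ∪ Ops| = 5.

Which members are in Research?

Research = {Farida, Jae}

From (e): Farida ∈ Hiring.
Suppose Eitan ∈ Research: no assignment then satisfies all the clues, so Eitan ∉ Research.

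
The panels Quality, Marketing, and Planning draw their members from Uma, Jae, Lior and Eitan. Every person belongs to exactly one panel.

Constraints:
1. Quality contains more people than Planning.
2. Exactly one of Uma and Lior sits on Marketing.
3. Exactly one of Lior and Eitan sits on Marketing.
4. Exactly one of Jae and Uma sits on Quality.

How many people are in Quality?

2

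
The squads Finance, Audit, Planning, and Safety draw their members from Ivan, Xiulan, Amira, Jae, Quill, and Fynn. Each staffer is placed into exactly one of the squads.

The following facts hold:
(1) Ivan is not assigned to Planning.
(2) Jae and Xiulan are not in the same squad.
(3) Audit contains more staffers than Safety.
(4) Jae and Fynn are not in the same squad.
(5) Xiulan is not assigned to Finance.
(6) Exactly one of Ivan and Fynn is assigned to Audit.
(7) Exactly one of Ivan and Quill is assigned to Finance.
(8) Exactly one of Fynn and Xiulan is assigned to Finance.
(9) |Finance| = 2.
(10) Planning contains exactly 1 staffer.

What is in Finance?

Finance = {Fynn, Quill}

From (1): Ivan ∉ Planning.
From (5): Xiulan ∉ Finance.
(8) (exactly one): Fynn ∈ Finance.
(4): Jae ∉ Finance.
(6) (exactly one): Ivan ∈ Audit.
(7) (exactly one): Quill ∈ Finance.
(9): Finance already has 2, so the rest are out.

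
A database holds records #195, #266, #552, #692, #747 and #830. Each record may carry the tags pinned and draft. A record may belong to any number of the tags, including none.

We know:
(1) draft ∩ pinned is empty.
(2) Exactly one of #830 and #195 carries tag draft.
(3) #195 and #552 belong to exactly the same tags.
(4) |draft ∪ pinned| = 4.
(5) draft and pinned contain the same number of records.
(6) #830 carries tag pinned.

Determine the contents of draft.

draft = {#195, #552}

From (6): #830 ∈ pinned.
(1) (disjoint): #830 ∉ draft.
(2) (exactly one): #195 ∈ draft.
(3): #552 matches #195: #552 ∈ draft.
(1) (disjoint): #195 ∉ pinned.
(1) (disjoint): #552 ∉ pinned.
Suppose #266 ∈ draft: no assignment then satisfies all the clues, so #266 ∉ draft.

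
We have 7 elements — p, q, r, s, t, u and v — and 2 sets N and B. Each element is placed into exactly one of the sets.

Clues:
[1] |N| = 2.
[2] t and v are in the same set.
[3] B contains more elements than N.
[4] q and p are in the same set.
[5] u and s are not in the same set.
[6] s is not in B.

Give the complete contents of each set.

N = {r, s}; B = {p, q, t, u, v}

From (6): s ∉ B.
Only one set left: s ∈ N.
(5): u ∉ N.
Only one set left: u ∈ B.
Suppose p ∈ N: no assignment then satisfies all the clues, so p ∉ N.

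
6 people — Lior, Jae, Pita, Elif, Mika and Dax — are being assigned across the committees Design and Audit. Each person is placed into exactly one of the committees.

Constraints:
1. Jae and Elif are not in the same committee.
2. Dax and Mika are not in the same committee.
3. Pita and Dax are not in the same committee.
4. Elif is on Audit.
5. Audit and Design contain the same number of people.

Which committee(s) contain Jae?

From (4): Elif ∈ Audit.
(1): Jae ∉ Audit.
Only one committee left: Jae ∈ Design.

Jae: Design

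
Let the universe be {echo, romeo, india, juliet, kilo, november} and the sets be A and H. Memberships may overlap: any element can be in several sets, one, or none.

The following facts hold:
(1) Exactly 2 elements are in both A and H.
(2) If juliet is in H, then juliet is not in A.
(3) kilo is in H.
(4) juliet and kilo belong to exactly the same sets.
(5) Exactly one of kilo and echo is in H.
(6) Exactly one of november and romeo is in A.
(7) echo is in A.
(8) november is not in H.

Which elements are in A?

A = {echo, india, romeo}

From (3): kilo ∈ H.
From (7): echo ∈ A.
From (8): november ∉ H.
(4): juliet matches kilo: juliet ∈ H.
(5) (exactly one): echo ∉ H.
(2): juliet ∉ A.
(4): kilo matches juliet: kilo ∉ A.
Suppose romeo ∉ A: no assignment then satisfies all the clues, so romeo ∈ A.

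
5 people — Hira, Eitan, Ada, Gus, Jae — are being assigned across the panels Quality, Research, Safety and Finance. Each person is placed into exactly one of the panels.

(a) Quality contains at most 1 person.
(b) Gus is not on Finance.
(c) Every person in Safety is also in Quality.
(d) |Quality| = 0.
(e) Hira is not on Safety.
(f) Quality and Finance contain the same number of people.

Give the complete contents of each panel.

Quality = {}; Research = {Ada, Eitan, Gus, Hira, Jae}; Safety = {}; Finance = {}

From (b): Gus ∉ Finance.
From (e): Hira ∉ Safety.
(d): Quality already has 0, so the rest are out.
(c) contrapositive: Eitan ∉ Safety.
(c) contrapositive: Ada ∉ Safety.
(c) contrapositive: Gus ∉ Safety.
(c) contrapositive: Jae ∉ Safety.
Only one panel left: Gus ∈ Research.
Suppose Hira ∉ Research: no assignment then satisfies all the clues, so Hira ∈ Research.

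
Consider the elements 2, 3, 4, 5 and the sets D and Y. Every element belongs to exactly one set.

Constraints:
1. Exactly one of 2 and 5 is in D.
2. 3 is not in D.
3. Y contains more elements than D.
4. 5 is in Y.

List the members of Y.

Y = {3, 4, 5}

From (2): 3 ∉ D.
From (4): 5 ∈ Y.
(1) (exactly one): 2 ∈ D.
Only one set left: 3 ∈ Y.
Suppose 4 ∉ Y: no assignment then satisfies all the clues, so 4 ∈ Y.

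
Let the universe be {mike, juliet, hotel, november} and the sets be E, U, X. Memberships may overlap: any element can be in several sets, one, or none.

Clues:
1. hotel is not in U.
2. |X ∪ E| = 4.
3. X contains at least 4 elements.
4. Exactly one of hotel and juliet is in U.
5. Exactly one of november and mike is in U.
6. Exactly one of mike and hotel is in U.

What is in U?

U = {juliet, mike}

From (1): hotel ∉ U.
(3): only 4 candidates remain for X, so all are in.
(4) (exactly one): juliet ∈ U.
(6) (exactly one): mike ∈ U.
(5) (exactly one): november ∉ U.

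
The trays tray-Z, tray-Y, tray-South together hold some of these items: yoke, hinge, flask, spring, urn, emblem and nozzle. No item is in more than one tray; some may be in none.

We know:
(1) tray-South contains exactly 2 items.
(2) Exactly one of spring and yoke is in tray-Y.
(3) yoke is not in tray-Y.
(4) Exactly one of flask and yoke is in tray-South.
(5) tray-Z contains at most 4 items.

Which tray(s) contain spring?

spring: tray-Y

From (3): yoke ∉ tray-Y.
(2) (exactly one): spring ∈ tray-Y.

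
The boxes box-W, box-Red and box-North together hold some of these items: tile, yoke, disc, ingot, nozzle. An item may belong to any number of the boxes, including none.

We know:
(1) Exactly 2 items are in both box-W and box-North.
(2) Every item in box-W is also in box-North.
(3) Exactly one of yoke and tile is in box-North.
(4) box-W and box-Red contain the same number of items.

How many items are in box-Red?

2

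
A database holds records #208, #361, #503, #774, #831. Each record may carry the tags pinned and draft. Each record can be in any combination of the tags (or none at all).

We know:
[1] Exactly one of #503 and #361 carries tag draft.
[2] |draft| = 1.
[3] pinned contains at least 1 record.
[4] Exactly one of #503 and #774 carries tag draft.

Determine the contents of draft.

draft = {#503}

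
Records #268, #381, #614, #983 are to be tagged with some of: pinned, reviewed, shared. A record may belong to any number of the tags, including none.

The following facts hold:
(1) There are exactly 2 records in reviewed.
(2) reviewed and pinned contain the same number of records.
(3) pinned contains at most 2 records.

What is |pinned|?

2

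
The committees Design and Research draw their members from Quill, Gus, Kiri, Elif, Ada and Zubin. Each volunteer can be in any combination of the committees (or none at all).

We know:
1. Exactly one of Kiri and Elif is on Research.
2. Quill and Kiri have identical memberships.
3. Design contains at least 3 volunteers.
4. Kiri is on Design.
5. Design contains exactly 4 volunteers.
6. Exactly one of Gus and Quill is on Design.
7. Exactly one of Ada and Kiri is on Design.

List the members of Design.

Design = {Elif, Kiri, Quill, Zubin}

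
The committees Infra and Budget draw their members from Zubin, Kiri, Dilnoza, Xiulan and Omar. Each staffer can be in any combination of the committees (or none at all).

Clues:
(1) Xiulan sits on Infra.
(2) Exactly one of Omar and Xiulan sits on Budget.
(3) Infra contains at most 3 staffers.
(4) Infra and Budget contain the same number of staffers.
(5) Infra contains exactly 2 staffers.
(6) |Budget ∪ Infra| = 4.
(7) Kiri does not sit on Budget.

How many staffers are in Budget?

2

From (1): Xiulan ∈ Infra.
From (7): Kiri ∉ Budget.
Suppose Xiulan ∈ Budget: no assignment then satisfies all the clues, so Xiulan ∉ Budget.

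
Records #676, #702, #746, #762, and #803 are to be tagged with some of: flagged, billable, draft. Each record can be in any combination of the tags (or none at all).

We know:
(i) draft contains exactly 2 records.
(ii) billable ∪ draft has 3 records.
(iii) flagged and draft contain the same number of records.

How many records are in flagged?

2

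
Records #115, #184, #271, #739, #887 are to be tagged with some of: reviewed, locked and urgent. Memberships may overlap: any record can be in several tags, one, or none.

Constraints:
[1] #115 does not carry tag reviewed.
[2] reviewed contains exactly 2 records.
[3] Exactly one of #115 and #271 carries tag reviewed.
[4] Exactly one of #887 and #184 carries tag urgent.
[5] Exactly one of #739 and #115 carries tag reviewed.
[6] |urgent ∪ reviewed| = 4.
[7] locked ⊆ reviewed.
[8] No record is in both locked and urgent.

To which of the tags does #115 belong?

#115: urgent

From (1): #115 ∉ reviewed.
(3) (exactly one): #271 ∈ reviewed.
(5) (exactly one): #739 ∈ reviewed.
(7) contrapositive: #115 ∉ locked.
(2): reviewed already has 2, so the rest are out.
(7) contrapositive: #184 ∉ locked.
(7) contrapositive: #887 ∉ locked.
Suppose #115 ∉ urgent: no assignment then satisfies all the clues, so #115 ∈ urgent.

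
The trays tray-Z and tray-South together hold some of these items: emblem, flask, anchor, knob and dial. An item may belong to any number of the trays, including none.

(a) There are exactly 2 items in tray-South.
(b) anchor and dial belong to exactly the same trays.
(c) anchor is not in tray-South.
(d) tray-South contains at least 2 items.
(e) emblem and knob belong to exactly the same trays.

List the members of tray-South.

tray-South = {emblem, knob}

From (c): anchor ∉ tray-South.
(b): dial matches anchor: dial ∉ tray-South.
Suppose emblem ∉ tray-South: no assignment then satisfies all the clues, so emblem ∈ tray-South.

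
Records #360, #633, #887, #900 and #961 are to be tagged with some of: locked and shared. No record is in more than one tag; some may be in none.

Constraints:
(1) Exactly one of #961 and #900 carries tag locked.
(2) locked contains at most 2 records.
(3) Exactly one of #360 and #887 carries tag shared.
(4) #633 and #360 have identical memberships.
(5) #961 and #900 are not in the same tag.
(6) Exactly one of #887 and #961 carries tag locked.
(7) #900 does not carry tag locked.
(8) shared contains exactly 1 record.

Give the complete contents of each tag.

locked = {#961}; shared = {#887}

From (7): #900 ∉ locked.
(1) (exactly one): #961 ∈ locked.
(6) (exactly one): #887 ∉ locked.
Suppose #360 ∈ locked: no assignment then satisfies all the clues, so #360 ∉ locked.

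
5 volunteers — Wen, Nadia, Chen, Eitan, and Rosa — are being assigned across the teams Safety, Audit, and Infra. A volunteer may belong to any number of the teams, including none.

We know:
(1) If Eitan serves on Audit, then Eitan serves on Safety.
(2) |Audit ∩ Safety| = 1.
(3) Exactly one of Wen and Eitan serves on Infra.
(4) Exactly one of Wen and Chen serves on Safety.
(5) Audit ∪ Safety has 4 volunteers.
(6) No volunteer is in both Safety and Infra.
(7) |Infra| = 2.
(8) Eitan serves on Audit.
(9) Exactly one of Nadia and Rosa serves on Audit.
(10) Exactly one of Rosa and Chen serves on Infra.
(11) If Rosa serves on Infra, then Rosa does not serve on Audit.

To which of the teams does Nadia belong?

Nadia: Audit

From (8): Eitan ∈ Audit.
(1): Eitan ∈ Safety.
(6) (disjoint): Eitan ∉ Infra.
(3) (exactly one): Wen ∈ Infra.
(6) (disjoint): Wen ∉ Safety.
(4) (exactly one): Chen ∈ Safety.
(6) (disjoint): Chen ∉ Infra.
(10) (exactly one): Rosa ∈ Infra.
(11): Rosa ∉ Audit.
(6) (disjoint): Rosa ∉ Safety.
(7): Infra already has 2, so the rest are out.
Suppose Nadia ∈ Safety: no assignment then satisfies all the clues, so Nadia ∉ Safety.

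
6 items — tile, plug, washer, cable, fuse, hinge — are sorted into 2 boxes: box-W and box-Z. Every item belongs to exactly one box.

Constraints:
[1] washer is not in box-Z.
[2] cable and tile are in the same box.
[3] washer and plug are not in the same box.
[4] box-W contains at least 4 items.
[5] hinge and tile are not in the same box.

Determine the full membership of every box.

box-W = {cable, fuse, tile, washer}; box-Z = {hinge, plug}

From (1): washer ∉ box-Z.
Only one box left: washer ∈ box-W.
(3): plug ∉ box-W.
Only one box left: plug ∈ box-Z.
Suppose tile ∉ box-W: no assignment then satisfies all the clues, so tile ∈ box-W.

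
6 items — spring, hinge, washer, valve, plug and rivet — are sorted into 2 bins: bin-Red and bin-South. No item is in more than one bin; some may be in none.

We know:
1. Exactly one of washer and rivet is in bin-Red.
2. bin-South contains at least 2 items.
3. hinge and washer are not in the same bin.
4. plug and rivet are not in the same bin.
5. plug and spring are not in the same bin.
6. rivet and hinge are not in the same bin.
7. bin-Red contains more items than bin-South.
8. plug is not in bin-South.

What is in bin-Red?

bin-Red = {plug, valve, washer}

From (8): plug ∉ bin-South.
Suppose spring ∈ bin-Red: no assignment then satisfies all the clues, so spring ∉ bin-Red.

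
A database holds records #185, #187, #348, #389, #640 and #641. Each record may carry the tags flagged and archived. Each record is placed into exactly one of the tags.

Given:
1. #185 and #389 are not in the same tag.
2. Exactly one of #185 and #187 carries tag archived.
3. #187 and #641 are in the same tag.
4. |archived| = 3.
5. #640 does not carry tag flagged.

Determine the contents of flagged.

flagged = {#187, #389, #641}

From (5): #640 ∉ flagged.
Only one tag left: #640 ∈ archived.
Suppose #185 ∈ flagged: no assignment then satisfies all the clues, so #185 ∉ flagged.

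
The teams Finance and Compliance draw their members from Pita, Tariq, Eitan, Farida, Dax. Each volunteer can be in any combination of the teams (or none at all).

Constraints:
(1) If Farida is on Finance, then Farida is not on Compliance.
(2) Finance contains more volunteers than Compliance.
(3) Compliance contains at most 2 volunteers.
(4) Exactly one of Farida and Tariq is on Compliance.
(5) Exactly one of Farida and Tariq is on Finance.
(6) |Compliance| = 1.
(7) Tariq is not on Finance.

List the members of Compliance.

Compliance = {Tariq}

From (7): Tariq ∉ Finance.
(5) (exactly one): Farida ∈ Finance.
(1): Farida ∉ Compliance.
(4) (exactly one): Tariq ∈ Compliance.
(6): Compliance already has 1, so the rest are out.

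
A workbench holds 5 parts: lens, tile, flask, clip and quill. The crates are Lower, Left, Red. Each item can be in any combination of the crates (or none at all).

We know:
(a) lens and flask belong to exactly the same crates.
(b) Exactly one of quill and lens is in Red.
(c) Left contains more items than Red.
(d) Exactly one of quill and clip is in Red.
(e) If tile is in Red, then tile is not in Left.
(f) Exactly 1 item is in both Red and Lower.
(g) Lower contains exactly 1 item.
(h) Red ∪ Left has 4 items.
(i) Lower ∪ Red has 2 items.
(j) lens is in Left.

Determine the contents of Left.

Left = {flask, lens, quill}

From (j): lens ∈ Left.
(a): flask matches lens: flask ∈ Left.
Suppose tile ∈ Left: no assignment then satisfies all the clues, so tile ∉ Left.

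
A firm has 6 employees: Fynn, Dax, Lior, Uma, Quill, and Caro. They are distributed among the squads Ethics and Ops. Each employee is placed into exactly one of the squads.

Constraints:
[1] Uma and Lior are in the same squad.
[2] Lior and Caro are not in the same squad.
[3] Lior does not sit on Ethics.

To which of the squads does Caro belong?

Caro: Ethics

From (3): Lior ∉ Ethics.
(1): Uma matches Lior: Uma ∉ Ethics.
Only one squad left: Lior ∈ Ops.
Only one squad left: Uma ∈ Ops.
(2): Caro ∉ Ops.
Only one squad left: Caro ∈ Ethics.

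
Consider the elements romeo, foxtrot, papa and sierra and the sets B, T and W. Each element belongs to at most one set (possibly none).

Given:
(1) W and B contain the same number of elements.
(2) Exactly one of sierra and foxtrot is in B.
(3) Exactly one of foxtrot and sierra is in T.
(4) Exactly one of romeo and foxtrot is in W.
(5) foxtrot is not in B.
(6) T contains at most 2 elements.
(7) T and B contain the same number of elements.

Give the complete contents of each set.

B = {sierra}; T = {foxtrot}; W = {romeo}

From (5): foxtrot ∉ B.
(2) (exactly one): sierra ∈ B.
(3) (exactly one): foxtrot ∈ T.
(4) (exactly one): romeo ∈ W.
Suppose papa ∈ B: no assignment then satisfies all the clues, so papa ∉ B.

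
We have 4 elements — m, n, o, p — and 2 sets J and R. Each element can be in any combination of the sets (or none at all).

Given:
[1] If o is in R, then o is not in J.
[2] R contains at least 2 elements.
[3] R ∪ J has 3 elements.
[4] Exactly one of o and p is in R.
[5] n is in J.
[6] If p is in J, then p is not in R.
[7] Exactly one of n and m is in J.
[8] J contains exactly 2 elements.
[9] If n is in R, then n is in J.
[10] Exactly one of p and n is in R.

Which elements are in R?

R = {n, o}

From (5): n ∈ J.
(7) (exactly one): m ∉ J.
Suppose m ∈ R: no assignment then satisfies all the clues, so m ∉ R.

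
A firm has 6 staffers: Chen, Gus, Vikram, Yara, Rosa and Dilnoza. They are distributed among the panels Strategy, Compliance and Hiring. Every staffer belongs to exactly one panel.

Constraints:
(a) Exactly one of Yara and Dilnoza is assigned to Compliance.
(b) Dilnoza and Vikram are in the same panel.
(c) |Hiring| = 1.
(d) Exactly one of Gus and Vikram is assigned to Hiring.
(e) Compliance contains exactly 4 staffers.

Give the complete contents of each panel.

Strategy = {Yara}; Compliance = {Chen, Dilnoza, Rosa, Vikram}; Hiring = {Gus}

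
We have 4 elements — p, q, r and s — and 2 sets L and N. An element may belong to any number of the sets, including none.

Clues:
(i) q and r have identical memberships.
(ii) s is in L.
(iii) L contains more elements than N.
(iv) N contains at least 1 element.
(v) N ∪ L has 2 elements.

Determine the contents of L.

L = {p, s}

From (ii): s ∈ L.
Suppose p ∉ L: no assignment then satisfies all the clues, so p ∈ L.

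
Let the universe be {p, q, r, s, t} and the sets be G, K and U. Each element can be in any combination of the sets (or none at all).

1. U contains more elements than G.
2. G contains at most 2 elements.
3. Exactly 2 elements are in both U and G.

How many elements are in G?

2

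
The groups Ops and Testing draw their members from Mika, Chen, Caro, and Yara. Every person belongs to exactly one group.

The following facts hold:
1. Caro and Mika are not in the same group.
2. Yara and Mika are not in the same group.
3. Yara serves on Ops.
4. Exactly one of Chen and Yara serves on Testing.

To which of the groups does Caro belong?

Caro: Ops

From (3): Yara ∈ Ops.
(2): Mika ∉ Ops.
(4) (exactly one): Chen ∈ Testing.
Only one group left: Mika ∈ Testing.
(1): Caro ∉ Testing.
Only one group left: Caro ∈ Ops.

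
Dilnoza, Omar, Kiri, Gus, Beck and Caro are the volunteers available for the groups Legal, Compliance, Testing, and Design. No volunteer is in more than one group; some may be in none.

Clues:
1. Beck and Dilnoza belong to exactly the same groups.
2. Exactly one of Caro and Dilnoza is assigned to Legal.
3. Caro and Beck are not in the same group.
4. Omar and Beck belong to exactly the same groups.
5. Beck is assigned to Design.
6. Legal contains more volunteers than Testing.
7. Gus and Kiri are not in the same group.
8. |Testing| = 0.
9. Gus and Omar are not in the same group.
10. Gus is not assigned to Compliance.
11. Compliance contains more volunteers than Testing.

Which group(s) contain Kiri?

Kiri: Compliance

From (5): Beck ∈ Design.
From (10): Gus ∉ Compliance.
(1): Dilnoza matches Beck: Dilnoza ∉ Legal.
(1): Dilnoza matches Beck: Dilnoza ∉ Compliance.
(1): Dilnoza matches Beck: Dilnoza ∉ Testing.
(1): Dilnoza matches Beck: Dilnoza ∈ Design.
(2) (exactly one): Caro ∈ Legal.
(4): Omar matches Beck: Omar ∉ Legal.
(4): Omar matches Beck: Omar ∉ Compliance.
(4): Omar matches Beck: Omar ∉ Testing.
(4): Omar matches Beck: Omar ∈ Design.
Suppose Kiri ∈ Legal: no assignment then satisfies all the clues, so Kiri ∉ Legal.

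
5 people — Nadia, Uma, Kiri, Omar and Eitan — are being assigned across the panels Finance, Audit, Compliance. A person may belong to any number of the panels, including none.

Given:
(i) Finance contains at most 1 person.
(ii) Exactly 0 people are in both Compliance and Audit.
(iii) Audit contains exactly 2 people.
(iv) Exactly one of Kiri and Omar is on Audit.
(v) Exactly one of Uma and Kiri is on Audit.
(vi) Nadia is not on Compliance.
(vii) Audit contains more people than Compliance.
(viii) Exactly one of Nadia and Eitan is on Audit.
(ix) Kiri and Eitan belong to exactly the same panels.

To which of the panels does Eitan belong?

From (vi): Nadia ∉ Compliance.
Suppose Eitan ∈ Finance: no assignment then satisfies all the clues, so Eitan ∉ Finance.

Eitan: Audit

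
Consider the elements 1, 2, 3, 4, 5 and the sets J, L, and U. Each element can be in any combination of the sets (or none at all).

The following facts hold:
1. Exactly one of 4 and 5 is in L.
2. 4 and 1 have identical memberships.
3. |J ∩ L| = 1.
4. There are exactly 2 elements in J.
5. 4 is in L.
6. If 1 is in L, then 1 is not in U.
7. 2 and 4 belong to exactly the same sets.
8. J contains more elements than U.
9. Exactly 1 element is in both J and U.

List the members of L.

L = {1, 2, 3, 4}

From (5): 4 ∈ L.
(1) (exactly one): 5 ∉ L.
(2): 1 matches 4: 1 ∈ L.
(6): 1 ∉ U.
(7): 2 matches 4: 2 ∈ L.
(2): 4 matches 1: 4 ∉ U.
(7): 2 matches 4: 2 ∉ U.
Suppose 3 ∉ L: no assignment then satisfies all the clues, so 3 ∈ L.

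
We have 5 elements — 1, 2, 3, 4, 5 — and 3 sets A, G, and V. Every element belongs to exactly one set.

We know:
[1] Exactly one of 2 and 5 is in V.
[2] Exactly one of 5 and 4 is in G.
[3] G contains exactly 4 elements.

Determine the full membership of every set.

A = {}; G = {1, 2, 3, 4}; V = {5}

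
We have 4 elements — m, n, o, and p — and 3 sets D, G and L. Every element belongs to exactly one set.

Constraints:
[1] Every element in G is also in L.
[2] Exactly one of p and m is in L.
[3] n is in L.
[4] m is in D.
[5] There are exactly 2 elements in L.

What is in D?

D = {m, o}

From (3): n ∈ L.
From (4): m ∈ D.
(2) (exactly one): p ∈ L.
(5): L already has 2, so the rest are out.
(1) contrapositive: o ∉ G.
Only one set left: o ∈ D.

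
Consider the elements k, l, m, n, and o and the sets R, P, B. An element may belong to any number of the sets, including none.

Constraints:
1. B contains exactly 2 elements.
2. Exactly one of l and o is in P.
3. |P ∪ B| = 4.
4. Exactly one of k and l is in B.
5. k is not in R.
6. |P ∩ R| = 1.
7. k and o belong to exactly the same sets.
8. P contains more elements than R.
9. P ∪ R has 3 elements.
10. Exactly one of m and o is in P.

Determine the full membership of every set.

R = {n}; P = {k, n, o}; B = {l, n}

From (5): k ∉ R.
(7): o matches k: o ∉ R.
Suppose k ∉ P: no assignment then satisfies all the clues, so k ∈ P.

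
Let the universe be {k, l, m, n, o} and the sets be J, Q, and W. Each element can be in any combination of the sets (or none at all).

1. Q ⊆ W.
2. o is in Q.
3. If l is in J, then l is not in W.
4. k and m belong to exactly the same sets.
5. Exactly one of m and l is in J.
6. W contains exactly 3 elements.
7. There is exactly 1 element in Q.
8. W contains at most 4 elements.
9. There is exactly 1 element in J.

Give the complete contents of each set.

J = {l}; Q = {o}; W = {k, m, o}

From (2): o ∈ Q.
(1) with o ∈ Q: o ∈ W.
(7): Q already has 1, so the rest are out.
Suppose k ∈ J: no assignment then satisfies all the clues, so k ∉ J.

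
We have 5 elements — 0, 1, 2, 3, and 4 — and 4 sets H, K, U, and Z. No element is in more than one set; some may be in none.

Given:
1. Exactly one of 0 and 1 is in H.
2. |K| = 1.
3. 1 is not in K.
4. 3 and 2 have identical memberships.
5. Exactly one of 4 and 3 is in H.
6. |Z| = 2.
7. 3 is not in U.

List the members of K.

K = {0}

From (3): 1 ∉ K.
From (7): 3 ∉ U.
(4): 2 matches 3: 2 ∉ U.
Suppose 0 ∉ K: no assignment then satisfies all the clues, so 0 ∈ K.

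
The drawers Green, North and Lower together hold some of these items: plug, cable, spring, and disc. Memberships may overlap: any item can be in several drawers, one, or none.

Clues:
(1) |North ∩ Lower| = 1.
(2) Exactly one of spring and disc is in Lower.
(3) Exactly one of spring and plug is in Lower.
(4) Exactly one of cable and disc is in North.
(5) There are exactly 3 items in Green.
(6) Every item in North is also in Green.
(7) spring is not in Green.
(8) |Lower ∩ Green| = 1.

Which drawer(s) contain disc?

disc: Green

From (7): spring ∉ Green.
(5): only 3 candidates remain for Green, so all are in.
(6) contrapositive: spring ∉ North.
Suppose disc ∈ North: no assignment then satisfies all the clues, so disc ∉ North.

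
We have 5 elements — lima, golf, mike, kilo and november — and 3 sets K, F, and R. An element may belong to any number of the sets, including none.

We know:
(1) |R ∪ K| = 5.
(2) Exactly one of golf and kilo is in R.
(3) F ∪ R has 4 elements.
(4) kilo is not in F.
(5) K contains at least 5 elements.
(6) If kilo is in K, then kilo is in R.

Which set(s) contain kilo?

From (4): kilo ∉ F.
(5): only 5 candidates remain for K, so all are in.
(6): kilo ∈ R.
(2) (exactly one): golf ∉ R.

kilo: K, R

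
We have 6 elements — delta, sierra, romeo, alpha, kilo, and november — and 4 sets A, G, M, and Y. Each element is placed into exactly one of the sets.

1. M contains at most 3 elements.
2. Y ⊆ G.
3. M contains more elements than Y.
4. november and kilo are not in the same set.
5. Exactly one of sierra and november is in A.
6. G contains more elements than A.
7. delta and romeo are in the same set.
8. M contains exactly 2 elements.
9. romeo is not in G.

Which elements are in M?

M = {delta, romeo}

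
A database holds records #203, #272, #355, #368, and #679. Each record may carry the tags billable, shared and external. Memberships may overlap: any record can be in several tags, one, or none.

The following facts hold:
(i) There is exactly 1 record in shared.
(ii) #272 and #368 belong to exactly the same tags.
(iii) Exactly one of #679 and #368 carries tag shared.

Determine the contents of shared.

shared = {#679}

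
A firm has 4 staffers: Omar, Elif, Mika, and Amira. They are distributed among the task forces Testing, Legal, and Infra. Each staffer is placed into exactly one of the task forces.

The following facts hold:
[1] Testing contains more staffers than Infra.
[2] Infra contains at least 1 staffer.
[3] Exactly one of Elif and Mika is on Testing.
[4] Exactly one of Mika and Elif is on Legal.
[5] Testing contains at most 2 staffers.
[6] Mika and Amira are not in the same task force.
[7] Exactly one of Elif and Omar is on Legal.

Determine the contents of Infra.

Infra = {Amira}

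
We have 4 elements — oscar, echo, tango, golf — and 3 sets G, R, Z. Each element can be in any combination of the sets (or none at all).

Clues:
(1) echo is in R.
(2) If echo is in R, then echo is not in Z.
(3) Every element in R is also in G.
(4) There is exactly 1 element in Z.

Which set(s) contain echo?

From (1): echo ∈ R.
(2): echo ∉ Z.
(3) with echo ∈ R: echo ∈ G.

echo: G, R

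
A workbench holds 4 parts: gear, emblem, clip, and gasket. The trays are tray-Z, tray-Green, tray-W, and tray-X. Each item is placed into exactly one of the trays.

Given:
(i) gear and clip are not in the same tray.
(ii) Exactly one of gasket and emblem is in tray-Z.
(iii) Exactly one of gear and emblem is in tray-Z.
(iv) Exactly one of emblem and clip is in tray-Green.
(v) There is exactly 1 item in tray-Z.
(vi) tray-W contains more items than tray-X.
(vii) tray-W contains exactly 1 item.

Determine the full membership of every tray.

tray-Z = {emblem}; tray-Green = {clip, gasket}; tray-W = {gear}; tray-X = {}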